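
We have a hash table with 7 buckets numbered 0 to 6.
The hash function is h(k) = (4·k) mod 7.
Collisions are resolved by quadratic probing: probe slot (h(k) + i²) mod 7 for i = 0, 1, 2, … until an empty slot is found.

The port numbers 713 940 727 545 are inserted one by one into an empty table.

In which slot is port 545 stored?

713: h=3 -> slot 3
940: h=1 -> slot 1
727: h=3, probe 3,4 -> slot 4
545: h=3, probe 3,4,0 -> slot 0
Table: [545, 940, ., 713, 727, ., .]

0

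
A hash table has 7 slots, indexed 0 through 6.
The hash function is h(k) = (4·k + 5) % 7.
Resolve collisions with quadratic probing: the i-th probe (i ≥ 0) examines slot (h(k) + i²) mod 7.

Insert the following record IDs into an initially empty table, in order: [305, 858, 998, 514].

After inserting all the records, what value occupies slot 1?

305 hashes to 0; slot 0 is free => place at 0.
858 hashes to 0; 0 taken => place at 1.
998 hashes to 0; 0,1 taken => place at 4.
514 hashes to 3; slot 3 is free => place at 3.
Table: [305, 858, —, 514, 998, —, —]

858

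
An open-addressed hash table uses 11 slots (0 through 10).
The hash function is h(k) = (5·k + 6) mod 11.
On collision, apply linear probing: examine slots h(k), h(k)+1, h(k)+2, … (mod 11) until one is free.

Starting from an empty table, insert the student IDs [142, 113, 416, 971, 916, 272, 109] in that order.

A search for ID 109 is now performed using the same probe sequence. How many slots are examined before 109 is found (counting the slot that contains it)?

142 hashes to 1; slot 1 is free => place at 1.
113 hashes to 10; slot 10 is free => place at 10.
416 hashes to 7; slot 7 is free => place at 7.
971 hashes to 10; 10 taken => place at 0.
916 hashes to 10; 10,0,1 taken => place at 2.
272 hashes to 2; 2 taken => place at 3.
109 hashes to 1; 1,2,3 taken => place at 4.
Table: [971, 142, 916, 272, 109, -, -, 416, -, -, 113]
Lookup 109: h=1, probe 1,2,3,4 → found at 4.

4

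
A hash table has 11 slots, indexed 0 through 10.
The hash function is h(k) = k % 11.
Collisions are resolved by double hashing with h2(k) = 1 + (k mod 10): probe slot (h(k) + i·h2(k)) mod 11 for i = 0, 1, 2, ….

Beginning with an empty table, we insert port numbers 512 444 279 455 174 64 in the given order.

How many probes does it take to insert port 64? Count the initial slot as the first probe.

512: h=6 -> slot 6
444: h=4 -> slot 4
279: h=4, h2=10, probe 4,3 -> slot 3
455: h=4, h2=6, probe 4,10 -> slot 10
174: h=9 -> slot 9
64: h=9, h2=5, probe 9,3,8 -> slot 8
Table: [_, _, _, 279, 444, _, 512, _, 64, 174, 455]

3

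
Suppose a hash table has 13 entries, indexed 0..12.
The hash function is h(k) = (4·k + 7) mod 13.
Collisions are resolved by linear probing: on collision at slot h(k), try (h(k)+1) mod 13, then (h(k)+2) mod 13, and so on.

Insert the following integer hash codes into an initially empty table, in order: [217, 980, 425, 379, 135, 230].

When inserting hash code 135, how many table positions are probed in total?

Insert 217: h=4, slot 4 empty => index 4.
Insert 980: h=1, slot 1 empty => index 1.
Insert 425: h=4, slot 4 occupied => index 5.
Insert 379: h=2, slot 2 empty => index 2.
Insert 135: h=1, slots 1,2 occupied => index 3.
Insert 230: h=4, slots 4,5 occupied => index 6.
Table: [—, 980, 379, 135, 217, 425, 230, —, —, —, —, —, —]

3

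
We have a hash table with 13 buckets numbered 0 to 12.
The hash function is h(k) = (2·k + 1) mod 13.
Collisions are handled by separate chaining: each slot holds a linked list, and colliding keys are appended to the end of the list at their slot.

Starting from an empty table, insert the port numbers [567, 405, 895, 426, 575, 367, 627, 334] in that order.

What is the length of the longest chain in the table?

3

Insert 567: h=4, bucket 4 empty -> new chain.
Insert 405: h=5, bucket 5 empty -> new chain.
Insert 895: h=10, bucket 10 empty -> new chain.
Insert 426: h=8, bucket 8 empty -> new chain.
Insert 575: h=7, bucket 7 empty -> new chain.
Insert 367: h=7, bucket 7 nonempty -> append to chain.
Insert 627: h=7, bucket 7 nonempty -> append to chain.
Insert 334: h=6, bucket 6 empty -> new chain.
Final buckets:
0: _
1: _
2: _
3: _
4: 567
5: 405
6: 334
7: 575 -> 367 -> 627
8: 426
9: _
10: 895
11: _
12: _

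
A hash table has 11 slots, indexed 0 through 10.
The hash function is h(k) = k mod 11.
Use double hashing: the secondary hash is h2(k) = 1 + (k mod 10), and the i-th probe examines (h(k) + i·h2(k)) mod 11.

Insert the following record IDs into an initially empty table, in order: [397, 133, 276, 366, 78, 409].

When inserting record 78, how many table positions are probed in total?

Insert 397: h=1, slot 1 empty → index 1.
Insert 133: h=1, h2=4, slot 1 occupied → index 5.
Insert 276: h=1, h2=7, slot 1 occupied → index 8.
Insert 366: h=3, slot 3 empty → index 3.
Insert 78: h=1, h2=9, slot 1 occupied → index 10.
Insert 409: h=2, slot 2 empty → index 2.
Table: [_, 397, 409, 366, _, 133, _, _, 276, _, 78]

2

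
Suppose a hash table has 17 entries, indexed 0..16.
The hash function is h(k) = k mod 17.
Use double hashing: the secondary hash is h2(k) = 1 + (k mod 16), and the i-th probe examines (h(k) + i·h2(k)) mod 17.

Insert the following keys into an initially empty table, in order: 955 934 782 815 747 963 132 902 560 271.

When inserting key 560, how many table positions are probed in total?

6

955 hashes to 3; slot 3 is free -> place at 3.
934 hashes to 16; slot 16 is free -> place at 16.
782 hashes to 0; slot 0 is free -> place at 0.
815 hashes to 16, h2=16; 16 taken -> place at 15.
747 hashes to 16, h2=12; 16 taken -> place at 11.
963 hashes to 11, h2=4; 11,15 taken -> place at 2.
132 hashes to 13; slot 13 is free -> place at 13.
902 hashes to 1; slot 1 is free -> place at 1.
560 hashes to 16, h2=1; 16,0,1,2,3 taken -> place at 4.
271 hashes to 16, h2=16; 16,15 taken -> place at 14.
Table: [782, 902, 963, 955, 560, _, _, _, _, _, _, 747, _, 132, 271, 815, 934]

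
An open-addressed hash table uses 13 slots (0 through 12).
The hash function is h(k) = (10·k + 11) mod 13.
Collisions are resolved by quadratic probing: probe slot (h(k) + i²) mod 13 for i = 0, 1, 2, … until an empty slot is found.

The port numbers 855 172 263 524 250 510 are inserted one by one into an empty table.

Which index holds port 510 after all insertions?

11

855 hashes to 7; slot 7 is free -> place at 7.
172 hashes to 2; slot 2 is free -> place at 2.
263 hashes to 2; 2 taken -> place at 3.
524 hashes to 12; slot 12 is free -> place at 12.
250 hashes to 2; 2,3 taken -> place at 6.
510 hashes to 2; 2,3,6 taken -> place at 11.
Table: [., ., 172, 263, ., ., 250, 855, ., ., ., 510, 524]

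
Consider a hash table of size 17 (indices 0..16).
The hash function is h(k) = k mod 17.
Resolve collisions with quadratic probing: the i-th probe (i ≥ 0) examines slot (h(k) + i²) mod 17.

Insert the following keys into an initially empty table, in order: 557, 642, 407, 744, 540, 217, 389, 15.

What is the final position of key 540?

557 hashes to 13; slot 13 is free → place at 13.
642 hashes to 13; 13 taken → place at 14.
407 hashes to 16; slot 16 is free → place at 16.
744 hashes to 13; 13,14 taken → place at 0.
540 hashes to 13; 13,14,0 taken → place at 5.
217 hashes to 13; 13,14,0,5 taken → place at 12.
389 hashes to 15; slot 15 is free → place at 15.
15 hashes to 15; 15,16 taken → place at 2.
Table: [744, —, 15, —, —, 540, —, —, —, —, —, —, 217, 557, 642, 389, 407]

5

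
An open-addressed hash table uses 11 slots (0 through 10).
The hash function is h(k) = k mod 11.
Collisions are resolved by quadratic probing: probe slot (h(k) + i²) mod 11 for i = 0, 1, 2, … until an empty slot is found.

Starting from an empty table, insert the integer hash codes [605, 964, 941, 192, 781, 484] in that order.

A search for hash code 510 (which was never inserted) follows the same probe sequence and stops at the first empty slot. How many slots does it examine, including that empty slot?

605 hashes to 0; slot 0 is free => place at 0.
964 hashes to 7; slot 7 is free => place at 7.
941 hashes to 6; slot 6 is free => place at 6.
192 hashes to 5; slot 5 is free => place at 5.
781 hashes to 0; 0 taken => place at 1.
484 hashes to 0; 0,1 taken => place at 4.
Table: [605, 781, ∅, ∅, 484, 192, 941, 964, ∅, ∅, ∅]
Lookup 510: h=4, probe 4,5,8 → slot 8 empty, not found.

3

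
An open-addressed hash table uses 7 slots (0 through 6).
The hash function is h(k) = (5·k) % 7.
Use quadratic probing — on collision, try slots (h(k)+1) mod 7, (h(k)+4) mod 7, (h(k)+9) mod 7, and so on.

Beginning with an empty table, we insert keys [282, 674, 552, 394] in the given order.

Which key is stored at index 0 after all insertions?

282: h=3 → slot 3
674: h=3, probe 3,4 → slot 4
552: h=2 → slot 2
394: h=3, probe 3,4,0 → slot 0
Table: [394, -, 552, 282, 674, -, -]

394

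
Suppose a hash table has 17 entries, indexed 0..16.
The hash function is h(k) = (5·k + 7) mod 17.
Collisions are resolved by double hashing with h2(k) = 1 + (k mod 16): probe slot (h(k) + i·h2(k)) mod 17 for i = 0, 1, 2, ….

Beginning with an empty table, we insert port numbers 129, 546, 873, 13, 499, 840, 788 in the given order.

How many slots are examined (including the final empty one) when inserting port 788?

Insert 129: h=6, slot 6 empty => index 6.
Insert 546: h=0, slot 0 empty => index 0.
Insert 873: h=3, slot 3 empty => index 3.
Insert 13: h=4, slot 4 empty => index 4.
Insert 499: h=3, h2=4, slot 3 occupied => index 7.
Insert 840: h=8, slot 8 empty => index 8.
Insert 788: h=3, h2=5, slots 3,8 occupied => index 13.
Table: [546, —, —, 873, 13, —, 129, 499, 840, —, —, —, —, 788, —, —, —]

3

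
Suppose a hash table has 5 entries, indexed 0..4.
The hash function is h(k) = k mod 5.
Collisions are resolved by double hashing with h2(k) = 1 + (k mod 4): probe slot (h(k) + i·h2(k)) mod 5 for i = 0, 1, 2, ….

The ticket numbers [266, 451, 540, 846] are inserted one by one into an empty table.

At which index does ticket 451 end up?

0

266: h=1 => slot 1
451: h=1, h2=4, probe 1,0 => slot 0
540: h=0, h2=1, probe 0,1,2 => slot 2
846: h=1, h2=3, probe 1,4 => slot 4
Table: [451, 266, 540, _, 846]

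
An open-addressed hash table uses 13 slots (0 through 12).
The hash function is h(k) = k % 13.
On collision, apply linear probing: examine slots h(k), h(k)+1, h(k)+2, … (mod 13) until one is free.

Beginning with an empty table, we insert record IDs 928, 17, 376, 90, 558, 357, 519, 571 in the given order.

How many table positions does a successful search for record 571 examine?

5

928: h=5 -> slot 5
17: h=4 -> slot 4
376: h=12 -> slot 12
90: h=12, probe 12,0 -> slot 0
558: h=12, probe 12,0,1 -> slot 1
357: h=6 -> slot 6
519: h=12, probe 12,0,1,2 -> slot 2
571: h=12, probe 12,0,1,2,3 -> slot 3
Table: [90, 558, 519, 571, 17, 928, 357, —, —, —, —, —, 376]
Lookup 571: h=12, probe 12,0,1,2,3 → found at 3.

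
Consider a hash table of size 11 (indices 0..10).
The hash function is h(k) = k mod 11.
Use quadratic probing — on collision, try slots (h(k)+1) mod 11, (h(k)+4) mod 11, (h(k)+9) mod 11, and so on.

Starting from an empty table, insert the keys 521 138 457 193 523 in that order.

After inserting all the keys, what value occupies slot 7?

457

Insert 521: h=4, slot 4 empty -> index 4.
Insert 138: h=6, slot 6 empty -> index 6.
Insert 457: h=6, slot 6 occupied -> index 7.
Insert 193: h=6, slots 6,7 occupied -> index 10.
Insert 523: h=6, slots 6,7,10,4 occupied -> index 0.
Table: [523, ∅, ∅, ∅, 521, ∅, 138, 457, ∅, ∅, 193]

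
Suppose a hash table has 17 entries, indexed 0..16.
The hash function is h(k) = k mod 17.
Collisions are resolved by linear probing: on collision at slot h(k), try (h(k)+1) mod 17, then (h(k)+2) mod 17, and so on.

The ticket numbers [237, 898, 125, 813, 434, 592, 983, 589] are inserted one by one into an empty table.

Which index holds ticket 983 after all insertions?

237: h=16 -> slot 16
898: h=14 -> slot 14
125: h=6 -> slot 6
813: h=14, probe 14,15 -> slot 15
434: h=9 -> slot 9
592: h=14, probe 14,15,16,0 -> slot 0
983: h=14, probe 14,15,16,0,1 -> slot 1
589: h=11 -> slot 11
Table: [592, 983, _, _, _, _, 125, _, _, 434, _, 589, _, _, 898, 813, 237]

1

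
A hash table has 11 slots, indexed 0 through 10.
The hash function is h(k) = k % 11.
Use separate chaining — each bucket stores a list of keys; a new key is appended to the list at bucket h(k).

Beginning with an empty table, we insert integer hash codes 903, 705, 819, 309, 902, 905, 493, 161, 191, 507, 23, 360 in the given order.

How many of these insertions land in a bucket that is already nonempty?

Insert 903: h=1, bucket 1 empty → new chain.
Insert 705: h=1, bucket 1 nonempty → append to chain.
Insert 819: h=5, bucket 5 empty → new chain.
Insert 309: h=1, bucket 1 nonempty → append to chain.
Insert 902: h=0, bucket 0 empty → new chain.
Insert 905: h=3, bucket 3 empty → new chain.
Insert 493: h=9, bucket 9 empty → new chain.
Insert 161: h=7, bucket 7 empty → new chain.
Insert 191: h=4, bucket 4 empty → new chain.
Insert 507: h=1, bucket 1 nonempty → append to chain.
Insert 23: h=1, bucket 1 nonempty → append to chain.
Insert 360: h=8, bucket 8 empty → new chain.
Final buckets:
0: 902
1: 903 -> 705 -> 309 -> 507 -> 23
2: .
3: 905
4: 191
5: 819
6: .
7: 161
8: 360
9: 493
10: .

4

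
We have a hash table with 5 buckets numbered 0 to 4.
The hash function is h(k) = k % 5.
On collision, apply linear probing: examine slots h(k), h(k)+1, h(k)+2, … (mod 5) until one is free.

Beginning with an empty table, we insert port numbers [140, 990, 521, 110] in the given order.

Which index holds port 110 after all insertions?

3

140 hashes to 0; slot 0 is free → place at 0.
990 hashes to 0; 0 taken → place at 1.
521 hashes to 1; 1 taken → place at 2.
110 hashes to 0; 0,1,2 taken → place at 3.
Table: [140, 990, 521, 110, _]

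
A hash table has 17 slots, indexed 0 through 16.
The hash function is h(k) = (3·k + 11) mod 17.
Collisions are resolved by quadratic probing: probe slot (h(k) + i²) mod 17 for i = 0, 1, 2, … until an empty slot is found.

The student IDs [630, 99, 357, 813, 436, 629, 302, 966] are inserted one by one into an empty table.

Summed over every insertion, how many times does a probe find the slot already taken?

4

Insert 630: h=14, slot 14 empty -> index 14.
Insert 99: h=2, slot 2 empty -> index 2.
Insert 357: h=11, slot 11 empty -> index 11.
Insert 813: h=2, slot 2 occupied -> index 3.
Insert 436: h=10, slot 10 empty -> index 10.
Insert 629: h=11, slot 11 occupied -> index 12.
Insert 302: h=16, slot 16 empty -> index 16.
Insert 966: h=2, slots 2,3 occupied -> index 6.
Table: [—, —, 99, 813, —, —, 966, —, —, —, 436, 357, 629, —, 630, —, 302]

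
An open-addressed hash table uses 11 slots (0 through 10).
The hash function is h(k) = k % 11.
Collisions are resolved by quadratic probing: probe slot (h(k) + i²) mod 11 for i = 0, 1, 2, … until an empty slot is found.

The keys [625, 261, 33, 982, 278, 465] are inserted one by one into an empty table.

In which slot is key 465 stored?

7

625 hashes to 9; slot 9 is free -> place at 9.
261 hashes to 8; slot 8 is free -> place at 8.
33 hashes to 0; slot 0 is free -> place at 0.
982 hashes to 3; slot 3 is free -> place at 3.
278 hashes to 3; 3 taken -> place at 4.
465 hashes to 3; 3,4 taken -> place at 7.
Table: [33, -, -, 982, 278, -, -, 465, 261, 625, -]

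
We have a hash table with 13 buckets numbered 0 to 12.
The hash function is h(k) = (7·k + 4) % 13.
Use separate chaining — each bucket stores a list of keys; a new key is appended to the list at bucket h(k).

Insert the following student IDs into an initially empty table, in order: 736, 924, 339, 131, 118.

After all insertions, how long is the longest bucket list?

4

736 -> bucket 8
924 -> bucket 11
339 -> bucket 11 (collision)
131 -> bucket 11 (collision)
118 -> bucket 11 (collision)
Final buckets:
0: _
1: _
2: _
3: _
4: _
5: _
6: _
7: _
8: 736
9: _
10: _
11: 924 -> 339 -> 131 -> 118
12: _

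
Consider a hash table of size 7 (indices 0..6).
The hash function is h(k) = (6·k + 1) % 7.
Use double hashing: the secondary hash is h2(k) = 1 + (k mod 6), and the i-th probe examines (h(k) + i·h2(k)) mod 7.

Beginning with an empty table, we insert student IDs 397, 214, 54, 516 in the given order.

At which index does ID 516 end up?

6

Insert 397: h=3, slot 3 empty => index 3.
Insert 214: h=4, slot 4 empty => index 4.
Insert 54: h=3, h2=1, slots 3,4 occupied => index 5.
Insert 516: h=3, h2=1, slots 3,4,5 occupied => index 6.
Table: [-, -, -, 397, 214, 54, 516]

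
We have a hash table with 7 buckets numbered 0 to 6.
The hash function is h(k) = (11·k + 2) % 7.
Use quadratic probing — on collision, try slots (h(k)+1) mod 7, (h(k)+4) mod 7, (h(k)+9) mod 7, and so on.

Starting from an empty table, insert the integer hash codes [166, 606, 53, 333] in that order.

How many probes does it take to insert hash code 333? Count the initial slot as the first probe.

166: h=1 => slot 1
606: h=4 => slot 4
53: h=4, probe 4,5 => slot 5
333: h=4, probe 4,5,1,6 => slot 6
Table: [_, 166, _, _, 606, 53, 333]

4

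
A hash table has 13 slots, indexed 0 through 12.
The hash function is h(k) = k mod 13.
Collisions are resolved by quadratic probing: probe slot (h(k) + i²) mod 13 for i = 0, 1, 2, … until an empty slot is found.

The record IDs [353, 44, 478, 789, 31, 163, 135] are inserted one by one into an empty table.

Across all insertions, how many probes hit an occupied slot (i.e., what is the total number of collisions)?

4

353 hashes to 2; slot 2 is free => place at 2.
44 hashes to 5; slot 5 is free => place at 5.
478 hashes to 10; slot 10 is free => place at 10.
789 hashes to 9; slot 9 is free => place at 9.
31 hashes to 5; 5 taken => place at 6.
163 hashes to 7; slot 7 is free => place at 7.
135 hashes to 5; 5,6,9 taken => place at 1.
Table: [∅, 135, 353, ∅, ∅, 44, 31, 163, ∅, 789, 478, ∅, ∅]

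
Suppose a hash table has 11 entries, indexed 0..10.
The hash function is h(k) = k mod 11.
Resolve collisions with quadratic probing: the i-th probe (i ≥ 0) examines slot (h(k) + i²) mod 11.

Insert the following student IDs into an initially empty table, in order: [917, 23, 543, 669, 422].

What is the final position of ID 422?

8

Insert 917: h=4, slot 4 empty → index 4.
Insert 23: h=1, slot 1 empty → index 1.
Insert 543: h=4, slot 4 occupied → index 5.
Insert 669: h=9, slot 9 empty → index 9.
Insert 422: h=4, slots 4,5 occupied → index 8.
Table: [∅, 23, ∅, ∅, 917, 543, ∅, ∅, 422, 669, ∅]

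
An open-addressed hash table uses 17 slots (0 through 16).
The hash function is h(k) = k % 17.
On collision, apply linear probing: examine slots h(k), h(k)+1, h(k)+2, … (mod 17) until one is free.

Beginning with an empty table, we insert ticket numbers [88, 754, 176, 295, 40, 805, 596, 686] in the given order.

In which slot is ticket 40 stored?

9

Insert 88: h=3, slot 3 empty => index 3.
Insert 754: h=6, slot 6 empty => index 6.
Insert 176: h=6, slot 6 occupied => index 7.
Insert 295: h=6, slots 6,7 occupied => index 8.
Insert 40: h=6, slots 6,7,8 occupied => index 9.
Insert 805: h=6, slots 6,7,8,9 occupied => index 10.
Insert 596: h=1, slot 1 empty => index 1.
Insert 686: h=6, slots 6,7,8,9,10 occupied => index 11.
Table: [_, 596, _, 88, _, _, 754, 176, 295, 40, 805, 686, _, _, _, _, _]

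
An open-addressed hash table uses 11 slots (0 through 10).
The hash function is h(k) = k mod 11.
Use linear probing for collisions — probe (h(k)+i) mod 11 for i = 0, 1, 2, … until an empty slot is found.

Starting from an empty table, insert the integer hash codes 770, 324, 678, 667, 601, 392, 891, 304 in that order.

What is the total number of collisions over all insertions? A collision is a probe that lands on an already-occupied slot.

770: h=0 → slot 0
324: h=5 → slot 5
678: h=7 → slot 7
667: h=7, probe 7,8 → slot 8
601: h=7, probe 7,8,9 → slot 9
392: h=7, probe 7,8,9,10 → slot 10
891: h=0, probe 0,1 → slot 1
304: h=7, probe 7,8,9,10,0,1,2 → slot 2
Table: [770, 891, 304, —, —, 324, —, 678, 667, 601, 392]

13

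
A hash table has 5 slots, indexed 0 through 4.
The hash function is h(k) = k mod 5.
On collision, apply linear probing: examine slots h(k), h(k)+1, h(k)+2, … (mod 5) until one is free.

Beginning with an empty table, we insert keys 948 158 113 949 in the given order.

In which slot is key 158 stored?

4

948 hashes to 3; slot 3 is free → place at 3.
158 hashes to 3; 3 taken → place at 4.
113 hashes to 3; 3,4 taken → place at 0.
949 hashes to 4; 4,0 taken → place at 1.
Table: [113, 949, -, 948, 158]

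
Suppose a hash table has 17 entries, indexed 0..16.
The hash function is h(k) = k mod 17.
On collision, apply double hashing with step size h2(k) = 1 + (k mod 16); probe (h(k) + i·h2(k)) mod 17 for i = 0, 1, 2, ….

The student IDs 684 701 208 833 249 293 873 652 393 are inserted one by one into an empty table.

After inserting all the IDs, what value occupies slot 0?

684: h=4 -> slot 4
701: h=4, h2=14, probe 4,1 -> slot 1
208: h=4, h2=1, probe 4,5 -> slot 5
833: h=0 -> slot 0
249: h=11 -> slot 11
293: h=4, h2=6, probe 4,10 -> slot 10
873: h=6 -> slot 6
652: h=6, h2=13, probe 6,2 -> slot 2
393: h=2, h2=10, probe 2,12 -> slot 12
Table: [833, 701, 652, -, 684, 208, 873, -, -, -, 293, 249, 393, -, -, -, -]

833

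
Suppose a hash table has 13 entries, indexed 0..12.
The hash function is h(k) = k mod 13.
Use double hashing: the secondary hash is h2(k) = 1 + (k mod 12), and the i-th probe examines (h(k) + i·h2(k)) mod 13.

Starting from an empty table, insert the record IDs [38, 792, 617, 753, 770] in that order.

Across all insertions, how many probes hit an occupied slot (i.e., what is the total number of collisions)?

38: h=12 -> slot 12
792: h=12, h2=1, probe 12,0 -> slot 0
617: h=6 -> slot 6
753: h=12, h2=10, probe 12,9 -> slot 9
770: h=3 -> slot 3
Table: [792, -, -, 770, -, -, 617, -, -, 753, -, -, 38]

2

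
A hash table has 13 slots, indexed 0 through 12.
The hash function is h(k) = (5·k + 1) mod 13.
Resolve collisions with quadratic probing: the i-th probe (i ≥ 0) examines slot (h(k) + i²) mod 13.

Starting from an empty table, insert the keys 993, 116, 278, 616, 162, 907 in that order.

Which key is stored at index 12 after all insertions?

993: h=0 => slot 0
116: h=9 => slot 9
278: h=0, probe 0,1 => slot 1
616: h=0, probe 0,1,4 => slot 4
162: h=5 => slot 5
907: h=12 => slot 12
Table: [993, 278, -, -, 616, 162, -, -, -, 116, -, -, 907]

907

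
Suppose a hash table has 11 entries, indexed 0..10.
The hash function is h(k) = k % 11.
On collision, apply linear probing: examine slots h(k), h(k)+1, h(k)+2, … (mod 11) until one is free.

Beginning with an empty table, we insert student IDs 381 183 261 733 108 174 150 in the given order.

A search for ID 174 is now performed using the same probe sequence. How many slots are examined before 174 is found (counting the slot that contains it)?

4

381: h=7 -> slot 7
183: h=7, probe 7,8 -> slot 8
261: h=8, probe 8,9 -> slot 9
733: h=7, probe 7,8,9,10 -> slot 10
108: h=9, probe 9,10,0 -> slot 0
174: h=9, probe 9,10,0,1 -> slot 1
150: h=7, probe 7,8,9,10,0,1,2 -> slot 2
Table: [108, 174, 150, ., ., ., ., 381, 183, 261, 733]
Lookup 174: h=9, probe 9,10,0,1 → found at 1.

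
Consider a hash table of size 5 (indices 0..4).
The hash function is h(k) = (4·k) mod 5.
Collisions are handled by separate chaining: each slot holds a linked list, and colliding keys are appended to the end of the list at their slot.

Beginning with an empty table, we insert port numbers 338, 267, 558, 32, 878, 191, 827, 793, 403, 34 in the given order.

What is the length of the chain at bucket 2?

Insert 338: h=2, bucket 2 empty → new chain.
Insert 267: h=3, bucket 3 empty → new chain.
Insert 558: h=2, bucket 2 nonempty → append to chain.
Insert 32: h=3, bucket 3 nonempty → append to chain.
Insert 878: h=2, bucket 2 nonempty → append to chain.
Insert 191: h=4, bucket 4 empty → new chain.
Insert 827: h=3, bucket 3 nonempty → append to chain.
Insert 793: h=2, bucket 2 nonempty → append to chain.
Insert 403: h=2, bucket 2 nonempty → append to chain.
Insert 34: h=1, bucket 1 empty → new chain.
Final buckets:
0: .
1: 34
2: 338 -> 558 -> 878 -> 793 -> 403
3: 267 -> 32 -> 827
4: 191

5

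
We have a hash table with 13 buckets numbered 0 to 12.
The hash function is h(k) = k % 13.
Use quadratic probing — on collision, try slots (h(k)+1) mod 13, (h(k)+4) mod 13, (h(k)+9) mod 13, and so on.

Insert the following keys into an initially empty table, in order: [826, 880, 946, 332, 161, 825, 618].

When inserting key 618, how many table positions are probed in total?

826: h=7 => slot 7
880: h=9 => slot 9
946: h=10 => slot 10
332: h=7, probe 7,8 => slot 8
161: h=5 => slot 5
825: h=6 => slot 6
618: h=7, probe 7,8,11 => slot 11
Table: [_, _, _, _, _, 161, 825, 826, 332, 880, 946, 618, _]

3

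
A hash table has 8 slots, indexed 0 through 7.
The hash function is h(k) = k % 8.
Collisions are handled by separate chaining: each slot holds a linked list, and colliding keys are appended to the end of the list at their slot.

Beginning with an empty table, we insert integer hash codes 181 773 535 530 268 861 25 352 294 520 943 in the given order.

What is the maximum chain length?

3

181 → bucket 5
773 → bucket 5 (collision)
535 → bucket 7
530 → bucket 2
268 → bucket 4
861 → bucket 5 (collision)
25 → bucket 1
352 → bucket 0
294 → bucket 6
520 → bucket 0 (collision)
943 → bucket 7 (collision)
Final buckets:
0: 352 -> 520
1: 25
2: 530
3: .
4: 268
5: 181 -> 773 -> 861
6: 294
7: 535 -> 943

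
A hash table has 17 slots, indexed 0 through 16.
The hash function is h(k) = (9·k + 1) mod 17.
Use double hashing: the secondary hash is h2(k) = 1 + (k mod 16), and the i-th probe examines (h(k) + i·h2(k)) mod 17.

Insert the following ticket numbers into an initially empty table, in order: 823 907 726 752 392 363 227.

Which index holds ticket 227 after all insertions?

823 hashes to 13; slot 13 is free => place at 13.
907 hashes to 4; slot 4 is free => place at 4.
726 hashes to 7; slot 7 is free => place at 7.
752 hashes to 3; slot 3 is free => place at 3.
392 hashes to 10; slot 10 is free => place at 10.
363 hashes to 4, h2=12; 4 taken => place at 16.
227 hashes to 4, h2=4; 4 taken => place at 8.
Table: [—, —, —, 752, 907, —, —, 726, 227, —, 392, —, —, 823, —, —, 363]

8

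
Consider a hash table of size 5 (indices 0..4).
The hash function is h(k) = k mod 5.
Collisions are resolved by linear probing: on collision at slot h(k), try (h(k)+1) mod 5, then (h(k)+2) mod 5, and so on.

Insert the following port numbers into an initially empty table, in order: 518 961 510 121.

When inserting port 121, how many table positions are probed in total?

518 hashes to 3; slot 3 is free → place at 3.
961 hashes to 1; slot 1 is free → place at 1.
510 hashes to 0; slot 0 is free → place at 0.
121 hashes to 1; 1 taken → place at 2.
Table: [510, 961, 121, 518, ∅]

2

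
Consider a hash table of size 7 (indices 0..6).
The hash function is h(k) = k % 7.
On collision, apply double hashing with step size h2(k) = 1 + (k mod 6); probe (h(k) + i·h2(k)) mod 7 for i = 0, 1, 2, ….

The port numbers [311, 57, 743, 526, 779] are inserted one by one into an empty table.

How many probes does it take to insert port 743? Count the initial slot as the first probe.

Insert 311: h=3, slot 3 empty → index 3.
Insert 57: h=1, slot 1 empty → index 1.
Insert 743: h=1, h2=6, slot 1 occupied → index 0.
Insert 526: h=1, h2=5, slot 1 occupied → index 6.
Insert 779: h=2, slot 2 empty → index 2.
Table: [743, 57, 779, 311, ., ., 526]

2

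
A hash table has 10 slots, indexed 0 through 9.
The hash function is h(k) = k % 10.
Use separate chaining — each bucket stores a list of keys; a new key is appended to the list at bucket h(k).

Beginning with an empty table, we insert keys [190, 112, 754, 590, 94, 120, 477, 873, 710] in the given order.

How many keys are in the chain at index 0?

4

Insert 190: h=0, bucket 0 empty → new chain.
Insert 112: h=2, bucket 2 empty → new chain.
Insert 754: h=4, bucket 4 empty → new chain.
Insert 590: h=0, bucket 0 nonempty → append to chain.
Insert 94: h=4, bucket 4 nonempty → append to chain.
Insert 120: h=0, bucket 0 nonempty → append to chain.
Insert 477: h=7, bucket 7 empty → new chain.
Insert 873: h=3, bucket 3 empty → new chain.
Insert 710: h=0, bucket 0 nonempty → append to chain.
Final buckets:
0: 190 -> 590 -> 120 -> 710
1: ∅
2: 112
3: 873
4: 754 -> 94
5: ∅
6: ∅
7: 477
8: ∅
9: ∅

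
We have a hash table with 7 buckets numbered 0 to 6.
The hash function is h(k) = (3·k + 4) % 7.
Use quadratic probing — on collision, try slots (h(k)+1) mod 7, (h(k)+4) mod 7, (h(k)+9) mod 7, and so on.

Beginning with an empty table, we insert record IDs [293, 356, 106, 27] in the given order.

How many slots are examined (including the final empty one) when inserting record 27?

3

293: h=1 → slot 1
356: h=1, probe 1,2 → slot 2
106: h=0 → slot 0
27: h=1, probe 1,2,5 → slot 5
Table: [106, 293, 356, ., ., 27, .]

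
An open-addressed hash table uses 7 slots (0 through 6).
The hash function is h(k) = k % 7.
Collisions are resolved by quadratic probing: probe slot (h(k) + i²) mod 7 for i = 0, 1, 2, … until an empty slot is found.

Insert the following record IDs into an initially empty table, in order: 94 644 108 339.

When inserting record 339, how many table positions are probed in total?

4

94 hashes to 3; slot 3 is free => place at 3.
644 hashes to 0; slot 0 is free => place at 0.
108 hashes to 3; 3 taken => place at 4.
339 hashes to 3; 3,4,0 taken => place at 5.
Table: [644, _, _, 94, 108, 339, _]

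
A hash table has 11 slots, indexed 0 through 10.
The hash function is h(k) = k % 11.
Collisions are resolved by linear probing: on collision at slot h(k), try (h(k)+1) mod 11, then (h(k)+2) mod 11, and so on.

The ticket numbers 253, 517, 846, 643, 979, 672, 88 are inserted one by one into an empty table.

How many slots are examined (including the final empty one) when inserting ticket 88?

Insert 253: h=0, slot 0 empty -> index 0.
Insert 517: h=0, slot 0 occupied -> index 1.
Insert 846: h=10, slot 10 empty -> index 10.
Insert 643: h=5, slot 5 empty -> index 5.
Insert 979: h=0, slots 0,1 occupied -> index 2.
Insert 672: h=1, slots 1,2 occupied -> index 3.
Insert 88: h=0, slots 0,1,2,3 occupied -> index 4.
Table: [253, 517, 979, 672, 88, 643, —, —, —, —, 846]

5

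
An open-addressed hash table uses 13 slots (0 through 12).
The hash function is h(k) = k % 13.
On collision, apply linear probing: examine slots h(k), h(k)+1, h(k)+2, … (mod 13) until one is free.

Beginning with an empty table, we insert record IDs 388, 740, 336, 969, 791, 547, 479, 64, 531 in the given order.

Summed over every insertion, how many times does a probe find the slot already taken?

23

388: h=11 → slot 11
740: h=12 → slot 12
336: h=11, probe 11,12,0 → slot 0
969: h=7 → slot 7
791: h=11, probe 11,12,0,1 → slot 1
547: h=1, probe 1,2 → slot 2
479: h=11, probe 11,12,0,1,2,3 → slot 3
64: h=12, probe 12,0,1,2,3,4 → slot 4
531: h=11, probe 11,12,0,1,2,3,4,5 → slot 5
Table: [336, 791, 547, 479, 64, 531, _, 969, _, _, _, 388, 740]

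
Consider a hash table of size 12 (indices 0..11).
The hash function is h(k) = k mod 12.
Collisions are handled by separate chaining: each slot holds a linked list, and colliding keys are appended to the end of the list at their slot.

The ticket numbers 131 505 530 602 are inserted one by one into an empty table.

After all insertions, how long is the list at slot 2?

2

Insert 131: h=11, bucket 11 empty -> new chain.
Insert 505: h=1, bucket 1 empty -> new chain.
Insert 530: h=2, bucket 2 empty -> new chain.
Insert 602: h=2, bucket 2 nonempty -> append to chain.
Final buckets:
0: .
1: 505
2: 530 -> 602
3: .
4: .
5: .
6: .
7: .
8: .
9: .
10: .
11: 131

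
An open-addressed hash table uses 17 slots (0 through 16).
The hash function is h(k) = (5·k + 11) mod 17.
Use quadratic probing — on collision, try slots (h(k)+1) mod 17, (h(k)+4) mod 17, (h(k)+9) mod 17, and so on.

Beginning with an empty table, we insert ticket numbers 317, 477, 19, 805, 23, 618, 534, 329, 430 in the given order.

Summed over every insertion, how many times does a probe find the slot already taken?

Insert 317: h=15, slot 15 empty -> index 15.
Insert 477: h=16, slot 16 empty -> index 16.
Insert 19: h=4, slot 4 empty -> index 4.
Insert 805: h=7, slot 7 empty -> index 7.
Insert 23: h=7, slot 7 occupied -> index 8.
Insert 618: h=7, slots 7,8 occupied -> index 11.
Insert 534: h=12, slot 12 empty -> index 12.
Insert 329: h=7, slots 7,8,11,16 occupied -> index 6.
Insert 430: h=2, slot 2 empty -> index 2.
Table: [-, -, 430, -, 19, -, 329, 805, 23, -, -, 618, 534, -, -, 317, 477]

7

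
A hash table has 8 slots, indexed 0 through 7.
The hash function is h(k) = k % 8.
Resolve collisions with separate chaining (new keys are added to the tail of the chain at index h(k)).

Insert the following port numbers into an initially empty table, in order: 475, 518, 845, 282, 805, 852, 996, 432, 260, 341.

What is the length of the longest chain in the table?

3

Insert 475: h=3, bucket 3 empty -> new chain.
Insert 518: h=6, bucket 6 empty -> new chain.
Insert 845: h=5, bucket 5 empty -> new chain.
Insert 282: h=2, bucket 2 empty -> new chain.
Insert 805: h=5, bucket 5 nonempty -> append to chain.
Insert 852: h=4, bucket 4 empty -> new chain.
Insert 996: h=4, bucket 4 nonempty -> append to chain.
Insert 432: h=0, bucket 0 empty -> new chain.
Insert 260: h=4, bucket 4 nonempty -> append to chain.
Insert 341: h=5, bucket 5 nonempty -> append to chain.
Final buckets:
0: 432
1: .
2: 282
3: 475
4: 852 -> 996 -> 260
5: 845 -> 805 -> 341
6: 518
7: .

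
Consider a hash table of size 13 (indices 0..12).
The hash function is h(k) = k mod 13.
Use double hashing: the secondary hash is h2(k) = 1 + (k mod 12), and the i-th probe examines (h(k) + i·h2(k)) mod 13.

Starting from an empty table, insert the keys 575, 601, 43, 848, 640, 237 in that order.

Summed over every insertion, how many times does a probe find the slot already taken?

575 hashes to 3; slot 3 is free -> place at 3.
601 hashes to 3, h2=2; 3 taken -> place at 5.
43 hashes to 4; slot 4 is free -> place at 4.
848 hashes to 3, h2=9; 3 taken -> place at 12.
640 hashes to 3, h2=5; 3 taken -> place at 8.
237 hashes to 3, h2=10; 3 taken -> place at 0.
Table: [237, ∅, ∅, 575, 43, 601, ∅, ∅, 640, ∅, ∅, ∅, 848]

4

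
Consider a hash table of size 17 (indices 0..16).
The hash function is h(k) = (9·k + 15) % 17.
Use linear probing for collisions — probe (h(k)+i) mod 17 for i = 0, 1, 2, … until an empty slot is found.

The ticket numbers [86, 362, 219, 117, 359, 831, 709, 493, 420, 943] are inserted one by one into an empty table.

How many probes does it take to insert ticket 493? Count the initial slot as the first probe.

4

86: h=7 => slot 7
362: h=9 => slot 9
219: h=14 => slot 14
117: h=14, probe 14,15 => slot 15
359: h=16 => slot 16
831: h=14, probe 14,15,16,0 => slot 0
709: h=4 => slot 4
493: h=15, probe 15,16,0,1 => slot 1
420: h=4, probe 4,5 => slot 5
943: h=2 => slot 2
Table: [831, 493, 943, _, 709, 420, _, 86, _, 362, _, _, _, _, 219, 117, 359]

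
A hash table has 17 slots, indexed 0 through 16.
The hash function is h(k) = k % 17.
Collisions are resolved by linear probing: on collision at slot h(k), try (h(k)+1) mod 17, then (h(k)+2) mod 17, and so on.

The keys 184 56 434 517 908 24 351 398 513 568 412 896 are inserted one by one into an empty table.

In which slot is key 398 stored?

184: h=14 → slot 14
56: h=5 → slot 5
434: h=9 → slot 9
517: h=7 → slot 7
908: h=7, probe 7,8 → slot 8
24: h=7, probe 7,8,9,10 → slot 10
351: h=11 → slot 11
398: h=7, probe 7,8,9,10,11,12 → slot 12
513: h=3 → slot 3
568: h=7, probe 7,8,9,10,11,12,13 → slot 13
412: h=4 → slot 4
896: h=12, probe 12,13,14,15 → slot 15
Table: [., ., ., 513, 412, 56, ., 517, 908, 434, 24, 351, 398, 568, 184, 896, .]

12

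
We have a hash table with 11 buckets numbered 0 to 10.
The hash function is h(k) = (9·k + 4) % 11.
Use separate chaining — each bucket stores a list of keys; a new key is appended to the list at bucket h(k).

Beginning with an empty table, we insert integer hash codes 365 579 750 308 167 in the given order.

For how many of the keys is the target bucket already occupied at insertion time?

365 -> bucket 0
579 -> bucket 1
750 -> bucket 0 (collision)
308 -> bucket 4
167 -> bucket 0 (collision)
Final buckets:
0: 365 -> 750 -> 167
1: 579
2: -
3: -
4: 308
5: -
6: -
7: -
8: -
9: -
10: -

2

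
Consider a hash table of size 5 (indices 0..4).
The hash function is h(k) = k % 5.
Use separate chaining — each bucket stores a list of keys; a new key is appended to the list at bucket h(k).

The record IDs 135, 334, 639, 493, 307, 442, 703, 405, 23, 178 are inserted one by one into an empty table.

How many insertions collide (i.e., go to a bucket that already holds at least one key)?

135 -> bucket 0
334 -> bucket 4
639 -> bucket 4 (collision)
493 -> bucket 3
307 -> bucket 2
442 -> bucket 2 (collision)
703 -> bucket 3 (collision)
405 -> bucket 0 (collision)
23 -> bucket 3 (collision)
178 -> bucket 3 (collision)
Final buckets:
0: 135 -> 405
1: ∅
2: 307 -> 442
3: 493 -> 703 -> 23 -> 178
4: 334 -> 639

6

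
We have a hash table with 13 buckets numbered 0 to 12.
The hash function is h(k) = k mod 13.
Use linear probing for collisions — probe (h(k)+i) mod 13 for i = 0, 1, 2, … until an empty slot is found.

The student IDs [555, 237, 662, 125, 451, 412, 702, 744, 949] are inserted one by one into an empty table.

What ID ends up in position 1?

555 hashes to 9; slot 9 is free -> place at 9.
237 hashes to 3; slot 3 is free -> place at 3.
662 hashes to 12; slot 12 is free -> place at 12.
125 hashes to 8; slot 8 is free -> place at 8.
451 hashes to 9; 9 taken -> place at 10.
412 hashes to 9; 9,10 taken -> place at 11.
702 hashes to 0; slot 0 is free -> place at 0.
744 hashes to 3; 3 taken -> place at 4.
949 hashes to 0; 0 taken -> place at 1.
Table: [702, 949, ., 237, 744, ., ., ., 125, 555, 451, 412, 662]

949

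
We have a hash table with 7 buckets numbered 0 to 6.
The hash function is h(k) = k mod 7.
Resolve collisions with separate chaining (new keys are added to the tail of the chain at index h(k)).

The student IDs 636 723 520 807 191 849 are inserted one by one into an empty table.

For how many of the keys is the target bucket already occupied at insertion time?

636 → bucket 6
723 → bucket 2
520 → bucket 2 (collision)
807 → bucket 2 (collision)
191 → bucket 2 (collision)
849 → bucket 2 (collision)
Final buckets:
0: _
1: _
2: 723 -> 520 -> 807 -> 191 -> 849
3: _
4: _
5: _
6: 636

4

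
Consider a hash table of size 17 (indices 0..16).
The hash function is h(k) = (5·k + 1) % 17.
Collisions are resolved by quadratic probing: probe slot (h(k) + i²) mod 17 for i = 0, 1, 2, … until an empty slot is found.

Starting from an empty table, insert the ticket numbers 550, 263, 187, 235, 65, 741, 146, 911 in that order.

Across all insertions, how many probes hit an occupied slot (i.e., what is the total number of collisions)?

8

550: h=14 → slot 14
263: h=7 → slot 7
187: h=1 → slot 1
235: h=3 → slot 3
65: h=3, probe 3,4 → slot 4
741: h=0 → slot 0
146: h=0, probe 0,1,4,9 → slot 9
911: h=0, probe 0,1,4,9,16 → slot 16
Table: [741, 187, _, 235, 65, _, _, 263, _, 146, _, _, _, _, 550, _, 911]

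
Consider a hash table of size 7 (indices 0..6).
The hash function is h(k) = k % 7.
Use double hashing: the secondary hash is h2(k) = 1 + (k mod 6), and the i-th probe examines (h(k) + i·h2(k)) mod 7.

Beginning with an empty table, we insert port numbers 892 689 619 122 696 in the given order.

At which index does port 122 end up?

Insert 892: h=3, slot 3 empty => index 3.
Insert 689: h=3, h2=6, slot 3 occupied => index 2.
Insert 619: h=3, h2=2, slot 3 occupied => index 5.
Insert 122: h=3, h2=3, slot 3 occupied => index 6.
Insert 696: h=3, h2=1, slot 3 occupied => index 4.
Table: [—, —, 689, 892, 696, 619, 122]

6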